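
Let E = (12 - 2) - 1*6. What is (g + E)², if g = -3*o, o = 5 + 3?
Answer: 400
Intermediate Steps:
o = 8
g = -24 (g = -3*8 = -24)
E = 4 (E = 10 - 6 = 4)
(g + E)² = (-24 + 4)² = (-20)² = 400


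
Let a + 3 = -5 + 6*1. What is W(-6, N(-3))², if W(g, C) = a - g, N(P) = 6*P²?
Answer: 16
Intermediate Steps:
a = -2 (a = -3 + (-5 + 6*1) = -3 + (-5 + 6) = -3 + 1 = -2)
W(g, C) = -2 - g
W(-6, N(-3))² = (-2 - 1*(-6))² = (-2 + 6)² = 4² = 16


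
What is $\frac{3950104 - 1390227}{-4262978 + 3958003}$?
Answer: $- \frac{2559877}{304975} \approx -8.3937$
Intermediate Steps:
$\frac{3950104 - 1390227}{-4262978 + 3958003} = \frac{3950104 + \left(-2064443 + 674216\right)}{-304975} = \left(3950104 - 1390227\right) \left(- \frac{1}{304975}\right) = 2559877 \left(- \frac{1}{304975}\right) = - \frac{2559877}{304975}$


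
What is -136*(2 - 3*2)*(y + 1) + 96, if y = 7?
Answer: 4448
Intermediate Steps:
-136*(2 - 3*2)*(y + 1) + 96 = -136*(2 - 3*2)*(7 + 1) + 96 = -136*(2 - 6)*8 + 96 = -(-544)*8 + 96 = -136*(-32) + 96 = 4352 + 96 = 4448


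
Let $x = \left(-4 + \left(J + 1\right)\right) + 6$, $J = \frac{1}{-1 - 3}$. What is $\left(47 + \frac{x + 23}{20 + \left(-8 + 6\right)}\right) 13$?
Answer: $\frac{45331}{72} \approx 629.6$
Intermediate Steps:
$J = - \frac{1}{4}$ ($J = \frac{1}{-4} = - \frac{1}{4} \approx -0.25$)
$x = \frac{11}{4}$ ($x = \left(-4 + \left(- \frac{1}{4} + 1\right)\right) + 6 = \left(-4 + \frac{3}{4}\right) + 6 = - \frac{13}{4} + 6 = \frac{11}{4} \approx 2.75$)
$\left(47 + \frac{x + 23}{20 + \left(-8 + 6\right)}\right) 13 = \left(47 + \frac{\frac{11}{4} + 23}{20 + \left(-8 + 6\right)}\right) 13 = \left(47 + \frac{103}{4 \left(20 - 2\right)}\right) 13 = \left(47 + \frac{103}{4 \cdot 18}\right) 13 = \left(47 + \frac{103}{4} \cdot \frac{1}{18}\right) 13 = \left(47 + \frac{103}{72}\right) 13 = \frac{3487}{72} \cdot 13 = \frac{45331}{72}$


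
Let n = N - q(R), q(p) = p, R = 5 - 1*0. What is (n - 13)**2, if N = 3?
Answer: 225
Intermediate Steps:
R = 5 (R = 5 + 0 = 5)
n = -2 (n = 3 - 1*5 = 3 - 5 = -2)
(n - 13)**2 = (-2 - 13)**2 = (-15)**2 = 225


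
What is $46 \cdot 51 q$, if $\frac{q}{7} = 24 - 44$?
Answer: $-328440$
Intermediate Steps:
$q = -140$ ($q = 7 \left(24 - 44\right) = 7 \left(-20\right) = -140$)
$46 \cdot 51 q = 46 \cdot 51 \left(-140\right) = 2346 \left(-140\right) = -328440$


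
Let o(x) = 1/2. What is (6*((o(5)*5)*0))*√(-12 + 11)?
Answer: 0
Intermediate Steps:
o(x) = ½ (o(x) = 1*(½) = ½)
(6*((o(5)*5)*0))*√(-12 + 11) = (6*(((½)*5)*0))*√(-12 + 11) = (6*((5/2)*0))*√(-1) = (6*0)*I = 0*I = 0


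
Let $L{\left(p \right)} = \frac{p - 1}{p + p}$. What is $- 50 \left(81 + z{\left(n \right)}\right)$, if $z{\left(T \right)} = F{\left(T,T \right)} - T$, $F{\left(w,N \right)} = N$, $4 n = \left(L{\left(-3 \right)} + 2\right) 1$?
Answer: $-4050$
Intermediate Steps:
$L{\left(p \right)} = \frac{-1 + p}{2 p}$
$n = \frac{2}{3}$ ($n = \frac{\left(\frac{-1 - 3}{2 \left(-3\right)} + 2\right) 1}{4} = \frac{\left(\frac{1}{2} \left(- \frac{1}{3}\right) \left(-4\right) + 2\right) 1}{4} = \frac{\left(\frac{2}{3} + 2\right) 1}{4} = \frac{\frac{8}{3} \cdot 1}{4} = \frac{1}{4} \cdot \frac{8}{3} = \frac{2}{3} \approx 0.66667$)
$z{\left(T \right)} = 0$ ($z{\left(T \right)} = T - T = 0$)
$- 50 \left(81 + z{\left(n \right)}\right) = - 50 \left(81 + 0\right) = \left(-50\right) 81 = -4050$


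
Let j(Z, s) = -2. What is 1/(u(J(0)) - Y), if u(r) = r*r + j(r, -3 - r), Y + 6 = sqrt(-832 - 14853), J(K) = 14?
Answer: 40/11137 + I*sqrt(15685)/55685 ≈ 0.0035916 + 0.0022491*I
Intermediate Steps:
Y = -6 + I*sqrt(15685) (Y = -6 + sqrt(-832 - 14853) = -6 + sqrt(-15685) = -6 + I*sqrt(15685) ≈ -6.0 + 125.24*I)
u(r) = -2 + r**2 (u(r) = r*r - 2 = r**2 - 2 = -2 + r**2)
1/(u(J(0)) - Y) = 1/((-2 + 14**2) - (-6 + I*sqrt(15685))) = 1/((-2 + 196) + (6 - I*sqrt(15685))) = 1/(194 + (6 - I*sqrt(15685))) = 1/(200 - I*sqrt(15685))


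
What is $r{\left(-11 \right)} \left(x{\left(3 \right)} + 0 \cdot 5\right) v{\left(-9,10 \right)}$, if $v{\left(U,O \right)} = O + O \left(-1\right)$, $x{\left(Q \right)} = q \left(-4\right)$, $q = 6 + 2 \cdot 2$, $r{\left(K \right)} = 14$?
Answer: $0$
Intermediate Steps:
$q = 10$ ($q = 6 + 4 = 10$)
$x{\left(Q \right)} = -40$ ($x{\left(Q \right)} = 10 \left(-4\right) = -40$)
$v{\left(U,O \right)} = 0$ ($v{\left(U,O \right)} = O - O = 0$)
$r{\left(-11 \right)} \left(x{\left(3 \right)} + 0 \cdot 5\right) v{\left(-9,10 \right)} = 14 \left(-40 + 0 \cdot 5\right) 0 = 14 \left(-40 + 0\right) 0 = 14 \left(-40\right) 0 = \left(-560\right) 0 = 0$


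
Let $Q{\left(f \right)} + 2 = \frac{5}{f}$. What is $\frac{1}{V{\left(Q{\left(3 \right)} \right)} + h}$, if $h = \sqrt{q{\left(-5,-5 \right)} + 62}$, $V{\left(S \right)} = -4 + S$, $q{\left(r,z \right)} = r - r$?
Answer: $\frac{39}{389} + \frac{9 \sqrt{62}}{389} \approx 0.28243$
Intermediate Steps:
$Q{\left(f \right)} = -2 + \frac{5}{f}$
$q{\left(r,z \right)} = 0$
$h = \sqrt{62}$ ($h = \sqrt{0 + 62} = \sqrt{62} \approx 7.874$)
$\frac{1}{V{\left(Q{\left(3 \right)} \right)} + h} = \frac{1}{\left(-4 - \left(2 - \frac{5}{3}\right)\right) + \sqrt{62}} = \frac{1}{\left(-4 + \left(-2 + 5 \cdot \frac{1}{3}\right)\right) + \sqrt{62}} = \frac{1}{\left(-4 + \left(-2 + \frac{5}{3}\right)\right) + \sqrt{62}} = \frac{1}{\left(-4 - \frac{1}{3}\right) + \sqrt{62}} = \frac{1}{- \frac{13}{3} + \sqrt{62}}$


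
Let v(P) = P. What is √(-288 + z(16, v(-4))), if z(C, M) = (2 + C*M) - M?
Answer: I*√346 ≈ 18.601*I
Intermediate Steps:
z(C, M) = 2 - M + C*M
√(-288 + z(16, v(-4))) = √(-288 + (2 - 1*(-4) + 16*(-4))) = √(-288 + (2 + 4 - 64)) = √(-288 - 58) = √(-346) = I*√346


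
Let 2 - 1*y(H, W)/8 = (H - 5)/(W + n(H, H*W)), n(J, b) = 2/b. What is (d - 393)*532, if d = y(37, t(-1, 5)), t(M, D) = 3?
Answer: -82306252/335 ≈ -2.4569e+5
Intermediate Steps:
y(H, W) = 16 - 8*(-5 + H)/(W + 2/(H*W)) (y(H, W) = 16 - 8*(H - 5)/(W + 2/((H*W))) = 16 - 8*(-5 + H)/(W + 2*(1/(H*W))) = 16 - 8*(-5 + H)/(W + 2/(H*W)))
d = -23056/335 (d = 8*(4 + 37*3*(5 - 1*37 + 2*3))/(2 + 37*3**2) = 8*(4 + 37*3*(5 - 37 + 6))/(2 + 37*9) = 8*(4 + 37*3*(-26))/(2 + 333) = 8*(4 - 2886)/335 = 8*(1/335)*(-2882) = -23056/335 ≈ -68.824)
(d - 393)*532 = (-23056/335 - 393)*532 = -154711/335*532 = -82306252/335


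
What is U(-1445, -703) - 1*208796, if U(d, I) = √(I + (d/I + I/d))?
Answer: -208796 + I*√2501097445065/59755 ≈ -2.088e+5 + 26.466*I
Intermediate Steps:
U(d, I) = √(I + I/d + d/I) (U(d, I) = √(I + (I/d + d/I)) = √(I + I/d + d/I))
U(-1445, -703) - 1*208796 = √(-703 - 703/(-1445) - 1445/(-703)) - 1*208796 = √(-703 - 703*(-1/1445) - 1445*(-1/703)) - 208796 = √(-703 + 703/1445 + 1445/703) - 208796 = √(-711549771/1015835) - 208796 = I*√2501097445065/59755 - 208796 = -208796 + I*√2501097445065/59755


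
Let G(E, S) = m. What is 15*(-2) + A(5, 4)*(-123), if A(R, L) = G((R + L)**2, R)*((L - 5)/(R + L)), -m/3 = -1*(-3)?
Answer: -153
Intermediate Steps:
m = -9 (m = -(-3)*(-3) = -3*3 = -9)
G(E, S) = -9
A(R, L) = -9*(-5 + L)/(L + R) (A(R, L) = -9*(L - 5)/(R + L) = -9*(-5 + L)/(L + R))
15*(-2) + A(5, 4)*(-123) = 15*(-2) + (9*(5 - 1*4)/(4 + 5))*(-123) = -30 + (9*(5 - 4)/9)*(-123) = -30 + (9*(1/9)*1)*(-123) = -30 + 1*(-123) = -30 - 123 = -153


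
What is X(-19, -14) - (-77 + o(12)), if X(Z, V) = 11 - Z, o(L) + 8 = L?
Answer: 103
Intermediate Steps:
o(L) = -8 + L
X(-19, -14) - (-77 + o(12)) = (11 - 1*(-19)) - (-77 + (-8 + 12)) = (11 + 19) - (-77 + 4) = 30 - 1*(-73) = 30 + 73 = 103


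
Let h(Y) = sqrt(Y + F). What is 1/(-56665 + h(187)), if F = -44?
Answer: -56665/3210922082 - sqrt(143)/3210922082 ≈ -1.7651e-5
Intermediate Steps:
h(Y) = sqrt(-44 + Y) (h(Y) = sqrt(Y - 44) = sqrt(-44 + Y))
1/(-56665 + h(187)) = 1/(-56665 + sqrt(-44 + 187)) = 1/(-56665 + sqrt(143))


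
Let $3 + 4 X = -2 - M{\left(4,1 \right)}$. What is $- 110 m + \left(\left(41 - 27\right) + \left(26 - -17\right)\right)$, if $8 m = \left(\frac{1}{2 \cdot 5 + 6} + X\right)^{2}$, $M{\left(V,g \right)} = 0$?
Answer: $\frac{38513}{1024} \approx 37.61$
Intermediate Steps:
$X = - \frac{5}{4}$ ($X = - \frac{3}{4} + \frac{-2 - 0}{4} = - \frac{3}{4} + \frac{-2 + 0}{4} = - \frac{3}{4} + \frac{1}{4} \left(-2\right) = - \frac{3}{4} - \frac{1}{2} = - \frac{5}{4} \approx -1.25$)
$m = \frac{361}{2048}$ ($m = \frac{\left(\frac{1}{2 \cdot 5 + 6} - \frac{5}{4}\right)^{2}}{8} = \frac{\left(\frac{1}{10 + 6} - \frac{5}{4}\right)^{2}}{8} = \frac{\left(\frac{1}{16} - \frac{5}{4}\right)^{2}}{8} = \frac{\left(- \frac{19}{16}\right)^{2}}{8} = \frac{1}{8} \cdot \frac{361}{256} = \frac{361}{2048} \approx 0.17627$)
$- 110 m + \left(\left(41 - 27\right) + \left(26 - -17\right)\right) = \left(-110\right) \frac{361}{2048} + \left(\left(41 - 27\right) + \left(26 - -17\right)\right) = - \frac{19855}{1024} + \left(14 + \left(26 + 17\right)\right) = - \frac{19855}{1024} + \left(14 + 43\right) = - \frac{19855}{1024} + 57 = \frac{38513}{1024}$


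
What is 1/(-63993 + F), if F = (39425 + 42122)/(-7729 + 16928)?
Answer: -9199/588590060 ≈ -1.5629e-5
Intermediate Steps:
F = 81547/9199 ≈ 8.8648
1/(-63993 + F) = 1/(-63993 + 81547/9199) = 1/(-588590060/9199) = -9199/588590060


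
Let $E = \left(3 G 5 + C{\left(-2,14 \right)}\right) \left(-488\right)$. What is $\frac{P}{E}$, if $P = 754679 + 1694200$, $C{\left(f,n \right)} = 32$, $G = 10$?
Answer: $- \frac{2448879}{88816} \approx -27.573$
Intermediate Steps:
$P = 2448879$
$E = -88816$ ($E = \left(3 \cdot 10 \cdot 5 + 32\right) \left(-488\right) = \left(30 \cdot 5 + 32\right) \left(-488\right) = \left(150 + 32\right) \left(-488\right) = 182 \left(-488\right) = -88816$)
$\frac{P}{E} = \frac{2448879}{-88816} = 2448879 \left(- \frac{1}{88816}\right) = - \frac{2448879}{88816}$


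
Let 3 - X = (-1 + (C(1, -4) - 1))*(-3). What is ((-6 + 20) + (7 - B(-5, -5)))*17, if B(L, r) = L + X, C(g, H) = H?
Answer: 697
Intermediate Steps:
X = -15 (X = 3 - (-1 + (-4 - 1))*(-3) = 3 - (-1 - 5)*(-3) = 3 - (-6)*(-3) = 3 - 1*18 = 3 - 18 = -15)
B(L, r) = -15 + L (B(L, r) = L - 15 = -15 + L)
((-6 + 20) + (7 - B(-5, -5)))*17 = ((-6 + 20) + (7 - (-15 - 5)))*17 = (14 + (7 - 1*(-20)))*17 = (14 + (7 + 20))*17 = (14 + 27)*17 = 41*17 = 697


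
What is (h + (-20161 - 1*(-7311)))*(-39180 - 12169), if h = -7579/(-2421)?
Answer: 1597070513579/2421 ≈ 6.5967e+8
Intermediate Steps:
h = 7579/2421 (h = -7579*(-1/2421) = 7579/2421 ≈ 3.1305)
(h + (-20161 - 1*(-7311)))*(-39180 - 12169) = (7579/2421 + (-20161 - 1*(-7311)))*(-39180 - 12169) = (7579/2421 + (-20161 + 7311))*(-51349) = (7579/2421 - 12850)*(-51349) = -31102271/2421*(-51349) = 1597070513579/2421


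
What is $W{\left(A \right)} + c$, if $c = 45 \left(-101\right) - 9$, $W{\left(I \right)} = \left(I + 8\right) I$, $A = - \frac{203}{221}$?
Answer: $- \frac{222739609}{48841} \approx -4560.5$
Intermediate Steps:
$A = - \frac{203}{221}$ ($A = \left(-203\right) \frac{1}{221} = - \frac{203}{221} \approx -0.91855$)
$W{\left(I \right)} = I \left(8 + I\right)$ ($W{\left(I \right)} = \left(8 + I\right) I = I \left(8 + I\right)$)
$c = -4554$ ($c = -4545 - 9 = -4554$)
$W{\left(A \right)} + c = - \frac{203 \left(8 - \frac{203}{221}\right)}{221} - 4554 = \left(- \frac{203}{221}\right) \frac{1565}{221} - 4554 = - \frac{317695}{48841} - 4554 = - \frac{222739609}{48841}$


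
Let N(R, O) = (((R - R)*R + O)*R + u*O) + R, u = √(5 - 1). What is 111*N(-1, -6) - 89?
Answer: -866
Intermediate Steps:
u = 2 (u = √4 = 2)
N(R, O) = R + 2*O + O*R (N(R, O) = (((R - R)*R + O)*R + 2*O) + R = ((0*R + O)*R + 2*O) + R = ((0 + O)*R + 2*O) + R = (O*R + 2*O) + R = (2*O + O*R) + R = R + 2*O + O*R)
111*N(-1, -6) - 89 = 111*(-1 + 2*(-6) - 6*(-1)) - 89 = 111*(-1 - 12 + 6) - 89 = 111*(-7) - 89 = -777 - 89 = -866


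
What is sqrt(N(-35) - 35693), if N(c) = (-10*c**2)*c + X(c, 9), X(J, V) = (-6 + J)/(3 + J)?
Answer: sqrt(25155730)/8 ≈ 626.94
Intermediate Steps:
X(J, V) = (-6 + J)/(3 + J)
N(c) = -10*c**3 + (-6 + c)/(3 + c) (N(c) = (-10*c**2)*c + (-6 + c)/(3 + c) = -10*c**3 + (-6 + c)/(3 + c))
sqrt(N(-35) - 35693) = sqrt((-6 - 35 - 10*(-35)**3*(3 - 35))/(3 - 35) - 35693) = sqrt((-6 - 35 - 10*(-42875)*(-32))/(-32) - 35693) = sqrt(-(-6 - 35 - 13720000)/32 - 35693) = sqrt(-1/32*(-13720041) - 35693) = sqrt(13720041/32 - 35693) = sqrt(12577865/32) = sqrt(25155730)/8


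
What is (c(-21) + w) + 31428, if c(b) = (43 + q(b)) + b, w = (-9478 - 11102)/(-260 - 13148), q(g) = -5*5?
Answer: 105341745/3352 ≈ 31427.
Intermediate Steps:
q(g) = -25
w = 5145/3352 (w = -20580/(-13408) = -20580*(-1/13408) = 5145/3352 ≈ 1.5349)
c(b) = 18 + b (c(b) = (43 - 25) + b = 18 + b)
(c(-21) + w) + 31428 = ((18 - 21) + 5145/3352) + 31428 = (-3 + 5145/3352) + 31428 = -4911/3352 + 31428 = 105341745/3352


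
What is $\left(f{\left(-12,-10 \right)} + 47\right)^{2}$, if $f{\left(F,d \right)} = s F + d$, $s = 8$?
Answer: $3481$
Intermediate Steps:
$f{\left(F,d \right)} = d + 8 F$ ($f{\left(F,d \right)} = 8 F + d = d + 8 F$)
$\left(f{\left(-12,-10 \right)} + 47\right)^{2} = \left(\left(-10 + 8 \left(-12\right)\right) + 47\right)^{2} = \left(\left(-10 - 96\right) + 47\right)^{2} = \left(-106 + 47\right)^{2} = \left(-59\right)^{2} = 3481$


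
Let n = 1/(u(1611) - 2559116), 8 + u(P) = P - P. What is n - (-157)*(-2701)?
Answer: -1085214446069/2559124 ≈ -4.2406e+5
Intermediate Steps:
u(P) = -8 (u(P) = -8 + (P - P) = -8 + 0 = -8)
n = -1/2559124 (n = 1/(-8 - 2559116) = 1/(-2559124) = -1/2559124 ≈ -3.9076e-7)
n - (-157)*(-2701) = -1/2559124 - (-157)*(-2701) = -1/2559124 - 1*424057 = -1/2559124 - 424057 = -1085214446069/2559124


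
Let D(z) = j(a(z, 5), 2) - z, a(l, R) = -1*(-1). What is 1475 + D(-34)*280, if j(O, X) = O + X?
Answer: 11835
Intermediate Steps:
a(l, R) = 1
D(z) = 3 - z (D(z) = (1 + 2) - z = 3 - z)
1475 + D(-34)*280 = 1475 + (3 - 1*(-34))*280 = 1475 + (3 + 34)*280 = 1475 + 37*280 = 1475 + 10360 = 11835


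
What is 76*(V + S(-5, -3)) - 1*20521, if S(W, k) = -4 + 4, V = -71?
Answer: -25917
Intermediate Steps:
S(W, k) = 0
76*(V + S(-5, -3)) - 1*20521 = 76*(-71 + 0) - 1*20521 = 76*(-71) - 20521 = -5396 - 20521 = -25917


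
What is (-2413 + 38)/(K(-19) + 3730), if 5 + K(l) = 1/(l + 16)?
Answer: -7125/11174 ≈ -0.63764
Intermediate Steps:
K(l) = -5 + 1/(16 + l) (K(l) = -5 + 1/(l + 16) = -5 + 1/(16 + l))
(-2413 + 38)/(K(-19) + 3730) = (-2413 + 38)/((-79 - 5*(-19))/(16 - 19) + 3730) = -2375/((-79 + 95)/(-3) + 3730) = -2375/(-⅓*16 + 3730) = -2375/(-16/3 + 3730) = -2375/11174/3 = -2375*3/11174 = -7125/11174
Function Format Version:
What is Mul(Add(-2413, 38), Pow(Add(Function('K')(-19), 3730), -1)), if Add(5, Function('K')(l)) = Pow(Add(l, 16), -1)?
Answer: Rational(-7125, 11174) ≈ -0.63764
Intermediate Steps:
Function('K')(l) = Add(-5, Pow(Add(16, l), -1)) (Function('K')(l) = Add(-5, Pow(Add(l, 16), -1)) = Add(-5, Pow(Add(16, l), -1)))
Mul(Add(-2413, 38), Pow(Add(Function('K')(-19), 3730), -1)) = Mul(Add(-2413, 38), Pow(Add(Mul(Pow(Add(16, -19), -1), Add(-79, Mul(-5, -19))), 3730), -1)) = Mul(-2375, Pow(Add(Mul(Pow(-3, -1), Add(-79, 95)), 3730), -1)) = Mul(-2375, Pow(Add(Mul(Rational(-1, 3), 16), 3730), -1)) = Mul(-2375, Pow(Add(Rational(-16, 3), 3730), -1)) = Mul(-2375, Pow(Rational(11174, 3), -1)) = Mul(-2375, Rational(3, 11174)) = Rational(-7125, 11174)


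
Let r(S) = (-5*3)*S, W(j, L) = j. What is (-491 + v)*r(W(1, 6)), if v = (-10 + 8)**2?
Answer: 7305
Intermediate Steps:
v = 4 (v = (-2)**2 = 4)
r(S) = -15*S
(-491 + v)*r(W(1, 6)) = (-491 + 4)*(-15*1) = -487*(-15) = 7305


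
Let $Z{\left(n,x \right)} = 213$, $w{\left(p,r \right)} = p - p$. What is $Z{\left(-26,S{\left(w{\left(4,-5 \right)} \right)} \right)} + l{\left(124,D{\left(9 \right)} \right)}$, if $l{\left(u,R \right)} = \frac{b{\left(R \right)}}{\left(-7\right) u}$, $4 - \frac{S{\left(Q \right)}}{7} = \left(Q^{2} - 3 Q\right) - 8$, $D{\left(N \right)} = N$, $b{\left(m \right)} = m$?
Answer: $\frac{184875}{868} \approx 212.99$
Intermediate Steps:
$w{\left(p,r \right)} = 0$
$S{\left(Q \right)} = 84 - 7 Q^{2} + 21 Q$ ($S{\left(Q \right)} = 28 - 7 \left(\left(Q^{2} - 3 Q\right) - 8\right) = 28 - 7 \left(-8 + Q^{2} - 3 Q\right) = 28 + \left(56 - 7 Q^{2} + 21 Q\right) = 84 - 7 Q^{2} + 21 Q$)
$l{\left(u,R \right)} = - \frac{R}{7 u}$ ($l{\left(u,R \right)} = \frac{R}{\left(-7\right) u} = R \left(- \frac{1}{7 u}\right) = - \frac{R}{7 u}$)
$Z{\left(-26,S{\left(w{\left(4,-5 \right)} \right)} \right)} + l{\left(124,D{\left(9 \right)} \right)} = 213 - \frac{9}{7 \cdot 124} = 213 - \frac{9}{7} \cdot \frac{1}{124} = 213 - \frac{9}{868} = \frac{184875}{868}$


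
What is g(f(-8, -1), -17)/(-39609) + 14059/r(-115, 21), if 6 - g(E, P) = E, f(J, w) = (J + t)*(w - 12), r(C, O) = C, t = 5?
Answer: -185619712/1518345 ≈ -122.25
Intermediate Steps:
f(J, w) = (-12 + w)*(5 + J) (f(J, w) = (J + 5)*(w - 12) = (5 + J)*(-12 + w) = (-12 + w)*(5 + J))
g(E, P) = 6 - E
g(f(-8, -1), -17)/(-39609) + 14059/r(-115, 21) = (6 - (-60 - 12*(-8) + 5*(-1) - 8*(-1)))/(-39609) + 14059/(-115) = (6 - (-60 + 96 - 5 + 8))*(-1/39609) + 14059*(-1/115) = (6 - 1*39)*(-1/39609) - 14059/115 = (6 - 39)*(-1/39609) - 14059/115 = -33*(-1/39609) - 14059/115 = 11/13203 - 14059/115 = -185619712/1518345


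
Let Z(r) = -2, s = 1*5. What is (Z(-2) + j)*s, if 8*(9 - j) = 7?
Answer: 245/8 ≈ 30.625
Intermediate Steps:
j = 65/8 (j = 9 - 1/8*7 = 9 - 7/8 = 65/8 ≈ 8.1250)
s = 5
(Z(-2) + j)*s = (-2 + 65/8)*5 = (49/8)*5 = 245/8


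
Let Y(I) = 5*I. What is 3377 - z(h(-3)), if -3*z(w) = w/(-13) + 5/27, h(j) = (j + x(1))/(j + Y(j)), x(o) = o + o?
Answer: 7112089/2106 ≈ 3377.1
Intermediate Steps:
x(o) = 2*o
h(j) = (2 + j)/(6*j) (h(j) = (j + 2*1)/(j + 5*j) = (j + 2)/((6*j)) = (2 + j)*(1/(6*j)) = (2 + j)/(6*j))
z(w) = -5/81 + w/39 (z(w) = -(w/(-13) + 5/27)/3 = -(w*(-1/13) + 5*(1/27))/3 = -(-w/13 + 5/27)/3 = -(5/27 - w/13)/3 = -5/81 + w/39)
3377 - z(h(-3)) = 3377 - (-5/81 + ((1/6)*(2 - 3)/(-3))/39) = 3377 - (-5/81 + ((1/6)*(-1/3)*(-1))/39) = 3377 - (-5/81 + (1/39)*(1/18)) = 3377 - (-5/81 + 1/702) = 3377 - 1*(-127/2106) = 3377 + 127/2106 = 7112089/2106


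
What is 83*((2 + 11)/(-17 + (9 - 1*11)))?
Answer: -1079/19 ≈ -56.789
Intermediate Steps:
83*((2 + 11)/(-17 + (9 - 1*11))) = 83*(13/(-17 + (9 - 11))) = 83*(13/(-17 - 2)) = 83*(13/(-19)) = 83*(13*(-1/19)) = 83*(-13/19) = -1079/19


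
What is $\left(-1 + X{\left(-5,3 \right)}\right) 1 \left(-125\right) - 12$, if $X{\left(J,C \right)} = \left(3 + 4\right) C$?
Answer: $-2512$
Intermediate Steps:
$X{\left(J,C \right)} = 7 C$
$\left(-1 + X{\left(-5,3 \right)}\right) 1 \left(-125\right) - 12 = \left(-1 + 7 \cdot 3\right) 1 \left(-125\right) - 12 = \left(-1 + 21\right) 1 \left(-125\right) - 12 = 20 \cdot 1 \left(-125\right) - 12 = 20 \left(-125\right) - 12 = -2500 - 12 = -2512$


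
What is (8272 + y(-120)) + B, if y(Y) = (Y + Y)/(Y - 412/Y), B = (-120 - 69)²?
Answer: 153850721/3497 ≈ 43995.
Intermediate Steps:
B = 35721 (B = (-189)² = 35721)
y(Y) = 2*Y/(Y - 412/Y) (y(Y) = (2*Y)/(Y - 412/Y) = 2*Y/(Y - 412/Y))
(8272 + y(-120)) + B = (8272 + 2*(-120)²/(-412 + (-120)²)) + 35721 = (8272 + 2*14400/(-412 + 14400)) + 35721 = (8272 + 2*14400/13988) + 35721 = (8272 + 2*14400*(1/13988)) + 35721 = (8272 + 7200/3497) + 35721 = 28934384/3497 + 35721 = 153850721/3497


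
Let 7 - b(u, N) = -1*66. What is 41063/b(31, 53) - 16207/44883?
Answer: 1841847518/3276459 ≈ 562.15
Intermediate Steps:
b(u, N) = 73 (b(u, N) = 7 - (-1)*66 = 7 - 1*(-66) = 7 + 66 = 73)
41063/b(31, 53) - 16207/44883 = 41063/73 - 16207/44883 = 1841847518/3276459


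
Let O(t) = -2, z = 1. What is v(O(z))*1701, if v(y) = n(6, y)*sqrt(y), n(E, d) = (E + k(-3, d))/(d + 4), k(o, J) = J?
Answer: 3402*I*sqrt(2) ≈ 4811.2*I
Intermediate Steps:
n(E, d) = (E + d)/(4 + d) (n(E, d) = (E + d)/(d + 4) = (E + d)/(4 + d))
v(y) = sqrt(y)*(6 + y)/(4 + y) (v(y) = ((6 + y)/(4 + y))*sqrt(y) = sqrt(y)*(6 + y)/(4 + y))
v(O(z))*1701 = (sqrt(-2)*(6 - 2)/(4 - 2))*1701 = ((I*sqrt(2))*4/2)*1701 = ((I*sqrt(2))*(1/2)*4)*1701 = (2*I*sqrt(2))*1701 = 3402*I*sqrt(2)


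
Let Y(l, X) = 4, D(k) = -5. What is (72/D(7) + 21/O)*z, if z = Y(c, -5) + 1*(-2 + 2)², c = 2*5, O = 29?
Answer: -7932/145 ≈ -54.703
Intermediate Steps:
c = 10
z = 4 (z = 4 + 1*(-2 + 2)² = 4 + 1*0² = 4 + 1*0 = 4 + 0 = 4)
(72/D(7) + 21/O)*z = (72/(-5) + 21/29)*4 = (72*(-⅕) + 21*(1/29))*4 = (-72/5 + 21/29)*4 = -1983/145*4 = -7932/145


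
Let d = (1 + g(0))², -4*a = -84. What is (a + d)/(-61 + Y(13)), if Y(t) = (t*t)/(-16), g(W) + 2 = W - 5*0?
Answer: -352/1145 ≈ -0.30742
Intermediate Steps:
a = 21 (a = -¼*(-84) = 21)
g(W) = -2 + W (g(W) = -2 + (W - 5*0) = -2 + (W + 0) = -2 + W)
Y(t) = -t²/16 (Y(t) = t²*(-1/16) = -t²/16)
d = 1 (d = (1 + (-2 + 0))² = (1 - 2)² = (-1)² = 1)
(a + d)/(-61 + Y(13)) = (21 + 1)/(-61 - 1/16*13²) = 22/(-61 - 1/16*169) = 22/(-61 - 169/16) = 22/(-1145/16) = 22*(-16/1145) = -352/1145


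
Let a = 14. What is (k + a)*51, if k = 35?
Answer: 2499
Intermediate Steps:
(k + a)*51 = (35 + 14)*51 = 49*51 = 2499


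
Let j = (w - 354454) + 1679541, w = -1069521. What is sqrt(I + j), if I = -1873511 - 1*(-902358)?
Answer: I*sqrt(715587) ≈ 845.92*I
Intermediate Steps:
j = 255566 (j = (-1069521 - 354454) + 1679541 = -1423975 + 1679541 = 255566)
I = -971153 (I = -1873511 + 902358 = -971153)
sqrt(I + j) = sqrt(-971153 + 255566) = sqrt(-715587) = I*sqrt(715587)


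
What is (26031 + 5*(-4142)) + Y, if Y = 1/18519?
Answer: 98539600/18519 ≈ 5321.0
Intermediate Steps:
Y = 1/18519 ≈ 5.3999e-5
(26031 + 5*(-4142)) + Y = (26031 + 5*(-4142)) + 1/18519 = (26031 - 20710) + 1/18519 = 5321 + 1/18519 = 98539600/18519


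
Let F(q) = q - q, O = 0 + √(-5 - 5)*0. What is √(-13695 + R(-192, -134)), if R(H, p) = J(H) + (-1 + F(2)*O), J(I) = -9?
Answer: I*√13705 ≈ 117.07*I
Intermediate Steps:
O = 0 (O = 0 + √(-10)*0 = 0 + (I*√10)*0 = 0 + 0 = 0)
F(q) = 0
R(H, p) = -10 (R(H, p) = -9 + (-1 + 0*0) = -9 + (-1 + 0) = -9 - 1 = -10)
√(-13695 + R(-192, -134)) = √(-13695 - 10) = √(-13705) = I*√13705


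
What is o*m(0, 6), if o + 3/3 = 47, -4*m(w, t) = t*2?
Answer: -138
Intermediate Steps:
m(w, t) = -t/2 (m(w, t) = -t*2/4 = -t/2)
o = 46 (o = -1 + 47 = 46)
o*m(0, 6) = 46*(-½*6) = 46*(-3) = -138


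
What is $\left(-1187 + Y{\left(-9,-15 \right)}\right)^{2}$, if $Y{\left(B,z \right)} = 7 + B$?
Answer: $1413721$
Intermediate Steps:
$\left(-1187 + Y{\left(-9,-15 \right)}\right)^{2} = \left(-1187 + \left(7 - 9\right)\right)^{2} = \left(-1187 - 2\right)^{2} = \left(-1189\right)^{2} = 1413721$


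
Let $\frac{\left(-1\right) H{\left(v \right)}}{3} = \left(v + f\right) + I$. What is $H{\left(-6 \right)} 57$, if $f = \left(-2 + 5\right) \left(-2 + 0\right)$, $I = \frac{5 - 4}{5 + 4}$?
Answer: $2033$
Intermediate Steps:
$I = \frac{1}{9}$ ($I = 1 \cdot \frac{1}{9} = \frac{1}{9} \approx 0.11111$)
$f = -6$ ($f = 3 \left(-2\right) = -6$)
$H{\left(v \right)} = \frac{53}{3} - 3 v$ ($H{\left(v \right)} = - 3 \left(\left(v - 6\right) + \frac{1}{9}\right) = - 3 \left(\left(-6 + v\right) + \frac{1}{9}\right) = - 3 \left(- \frac{53}{9} + v\right) = \frac{53}{3} - 3 v$)
$H{\left(-6 \right)} 57 = \left(\frac{53}{3} - -18\right) 57 = \left(\frac{53}{3} + 18\right) 57 = \frac{107}{3} \cdot 57 = 2033$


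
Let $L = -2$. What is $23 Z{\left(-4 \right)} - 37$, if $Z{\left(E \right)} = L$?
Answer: $-83$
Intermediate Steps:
$Z{\left(E \right)} = -2$
$23 Z{\left(-4 \right)} - 37 = 23 \left(-2\right) - 37 = -46 - 37 = -83$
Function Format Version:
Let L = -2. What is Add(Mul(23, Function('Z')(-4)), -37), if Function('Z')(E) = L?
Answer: -83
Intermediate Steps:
Function('Z')(E) = -2
Add(Mul(23, Function('Z')(-4)), -37) = Add(Mul(23, -2), -37) = Add(-46, -37) = -83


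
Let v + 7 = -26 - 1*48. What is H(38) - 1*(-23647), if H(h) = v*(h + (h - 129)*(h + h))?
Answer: 580765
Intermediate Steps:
v = -81 (v = -7 + (-26 - 1*48) = -7 + (-26 - 48) = -7 - 74 = -81)
H(h) = -81*h - 162*h*(-129 + h) (H(h) = -81*(h + (h - 129)*(h + h)) = -81*(h + (-129 + h)*(2*h)) = -81*(h + 2*h*(-129 + h)) = -81*h - 162*h*(-129 + h))
H(38) - 1*(-23647) = 81*38*(257 - 2*38) - 1*(-23647) = 81*38*(257 - 76) + 23647 = 81*38*181 + 23647 = 557118 + 23647 = 580765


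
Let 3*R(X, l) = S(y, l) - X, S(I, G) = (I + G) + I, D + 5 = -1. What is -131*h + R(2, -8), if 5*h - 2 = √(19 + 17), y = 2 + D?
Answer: -1078/5 ≈ -215.60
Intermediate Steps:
D = -6 (D = -5 - 1 = -6)
y = -4 (y = 2 - 6 = -4)
S(I, G) = G + 2*I (S(I, G) = (G + I) + I = G + 2*I)
R(X, l) = -8/3 - X/3 + l/3 (R(X, l) = ((l + 2*(-4)) - X)/3 = ((l - 8) - X)/3 = ((-8 + l) - X)/3 = (-8 + l - X)/3 = -8/3 - X/3 + l/3)
h = 8/5 (h = ⅖ + √(19 + 17)/5 = ⅖ + √36/5 = ⅖ + (⅕)*6 = ⅖ + 6/5 = 8/5 ≈ 1.6000)
-131*h + R(2, -8) = -131*8/5 + (-8/3 - ⅓*2 + (⅓)*(-8)) = -1048/5 + (-8/3 - ⅔ - 8/3) = -1048/5 - 6 = -1078/5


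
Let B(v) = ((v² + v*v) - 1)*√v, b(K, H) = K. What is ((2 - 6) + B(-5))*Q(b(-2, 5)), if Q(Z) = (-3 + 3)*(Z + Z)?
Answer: 0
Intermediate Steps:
Q(Z) = 0 (Q(Z) = 0*(2*Z) = 0)
B(v) = √v*(-1 + 2*v²) (B(v) = ((v² + v²) - 1)*√v = (2*v² - 1)*√v = (-1 + 2*v²)*√v = √v*(-1 + 2*v²))
((2 - 6) + B(-5))*Q(b(-2, 5)) = ((2 - 6) + √(-5)*(-1 + 2*(-5)²))*0 = (-4 + (I*√5)*(-1 + 2*25))*0 = (-4 + (I*√5)*(-1 + 50))*0 = (-4 + (I*√5)*49)*0 = (-4 + 49*I*√5)*0 = 0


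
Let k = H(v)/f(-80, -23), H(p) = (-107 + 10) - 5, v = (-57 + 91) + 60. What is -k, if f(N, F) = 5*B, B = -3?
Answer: -34/5 ≈ -6.8000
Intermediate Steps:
f(N, F) = -15 (f(N, F) = 5*(-3) = -15)
v = 94 (v = 34 + 60 = 94)
H(p) = -102 (H(p) = -97 - 5 = -102)
k = 34/5 (k = -102/(-15) = -102*(-1/15) = 34/5 ≈ 6.8000)
-k = -1*34/5 = -34/5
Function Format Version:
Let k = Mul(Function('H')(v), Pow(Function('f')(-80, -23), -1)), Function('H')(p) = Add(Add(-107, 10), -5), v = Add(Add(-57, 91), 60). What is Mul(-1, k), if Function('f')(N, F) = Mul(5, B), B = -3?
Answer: Rational(-34, 5) ≈ -6.8000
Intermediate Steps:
Function('f')(N, F) = -15 (Function('f')(N, F) = Mul(5, -3) = -15)
v = 94 (v = Add(34, 60) = 94)
Function('H')(p) = -102 (Function('H')(p) = Add(-97, -5) = -102)
k = Rational(34, 5) (k = Mul(-102, Pow(-15, -1)) = Mul(-102, Rational(-1, 15)) = Rational(34, 5) ≈ 6.8000)
Mul(-1, k) = Mul(-1, Rational(34, 5)) = Rational(-34, 5)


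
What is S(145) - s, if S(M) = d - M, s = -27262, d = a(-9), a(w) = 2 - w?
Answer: 27128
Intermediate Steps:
d = 11 (d = 2 - 1*(-9) = 2 + 9 = 11)
S(M) = 11 - M
S(145) - s = (11 - 1*145) - 1*(-27262) = (11 - 145) + 27262 = -134 + 27262 = 27128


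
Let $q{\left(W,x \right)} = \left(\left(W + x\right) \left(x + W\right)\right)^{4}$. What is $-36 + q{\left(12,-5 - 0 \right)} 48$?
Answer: $276710412$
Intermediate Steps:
$q{\left(W,x \right)} = \left(W + x\right)^{8}$ ($q{\left(W,x \right)} = \left(\left(W + x\right) \left(W + x\right)\right)^{4} = \left(\left(W + x\right)^{2}\right)^{4} = \left(W + x\right)^{8}$)
$-36 + q{\left(12,-5 - 0 \right)} 48 = -36 + \left(12 - 5\right)^{8} \cdot 48 = -36 + 7^{8} \cdot 48 = -36 + 5764801 \cdot 48 = -36 + 276710448 = 276710412$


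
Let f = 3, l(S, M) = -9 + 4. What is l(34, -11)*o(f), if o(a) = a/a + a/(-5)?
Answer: -2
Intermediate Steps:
l(S, M) = -5
o(a) = 1 - a/5 (o(a) = 1 + a*(-⅕) = 1 - a/5)
l(34, -11)*o(f) = -5*(1 - ⅕*3) = -5*(1 - ⅗) = -5*⅖ = -2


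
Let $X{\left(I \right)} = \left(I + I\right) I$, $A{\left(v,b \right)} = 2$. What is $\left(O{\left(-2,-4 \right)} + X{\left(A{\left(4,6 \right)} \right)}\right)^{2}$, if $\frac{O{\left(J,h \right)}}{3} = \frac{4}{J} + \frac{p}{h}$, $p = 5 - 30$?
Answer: $\frac{6889}{16} \approx 430.56$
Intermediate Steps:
$p = -25$ ($p = 5 - 30 = -25$)
$O{\left(J,h \right)} = - \frac{75}{h} + \frac{12}{J}$ ($O{\left(J,h \right)} = 3 \left(\frac{4}{J} - \frac{25}{h}\right) = 3 \left(- \frac{25}{h} + \frac{4}{J}\right) = - \frac{75}{h} + \frac{12}{J}$)
$X{\left(I \right)} = 2 I^{2}$ ($X{\left(I \right)} = 2 I I = 2 I^{2}$)
$\left(O{\left(-2,-4 \right)} + X{\left(A{\left(4,6 \right)} \right)}\right)^{2} = \left(\left(- \frac{75}{-4} + \frac{12}{-2}\right) + 2 \cdot 2^{2}\right)^{2} = \left(\left(\left(-75\right) \left(- \frac{1}{4}\right) + 12 \left(- \frac{1}{2}\right)\right) + 2 \cdot 4\right)^{2} = \left(\left(\frac{75}{4} - 6\right) + 8\right)^{2} = \left(\frac{51}{4} + 8\right)^{2} = \left(\frac{83}{4}\right)^{2} = \frac{6889}{16}$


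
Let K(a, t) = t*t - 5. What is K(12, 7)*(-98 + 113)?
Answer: 660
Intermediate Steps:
K(a, t) = -5 + t**2 (K(a, t) = t**2 - 5 = -5 + t**2)
K(12, 7)*(-98 + 113) = (-5 + 7**2)*(-98 + 113) = (-5 + 49)*15 = 44*15 = 660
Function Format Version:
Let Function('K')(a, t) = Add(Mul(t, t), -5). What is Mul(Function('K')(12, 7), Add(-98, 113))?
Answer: 660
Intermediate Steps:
Function('K')(a, t) = Add(-5, Pow(t, 2)) (Function('K')(a, t) = Add(Pow(t, 2), -5) = Add(-5, Pow(t, 2)))
Mul(Function('K')(12, 7), Add(-98, 113)) = Mul(Add(-5, Pow(7, 2)), Add(-98, 113)) = Mul(Add(-5, 49), 15) = Mul(44, 15) = 660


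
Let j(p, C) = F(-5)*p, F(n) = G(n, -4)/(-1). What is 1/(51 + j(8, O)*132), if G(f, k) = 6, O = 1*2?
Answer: -1/6285 ≈ -0.00015911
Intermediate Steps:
O = 2
F(n) = -6 (F(n) = 6/(-1) = 6*(-1) = -6)
j(p, C) = -6*p
1/(51 + j(8, O)*132) = 1/(51 - 6*8*132) = 1/(51 - 48*132) = 1/(51 - 6336) = 1/(-6285) = -1/6285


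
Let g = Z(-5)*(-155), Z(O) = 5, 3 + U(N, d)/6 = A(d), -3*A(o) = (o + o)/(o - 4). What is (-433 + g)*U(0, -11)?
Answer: 379312/15 ≈ 25287.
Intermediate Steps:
A(o) = -2*o/(3*(-4 + o)) (A(o) = -(o + o)/(3*(o - 4)) = -2*o/(3*(-4 + o)))
U(N, d) = -18 - 12*d/(-12 + 3*d) (U(N, d) = -18 + 6*(-2*d/(-12 + 3*d)) = -18 - 12*d/(-12 + 3*d))
g = -775 (g = 5*(-155) = -775)
(-433 + g)*U(0, -11) = (-433 - 775)*(2*(36 - 11*(-11))/(-4 - 11)) = -2416*(36 + 121)/(-15) = -2416*(-1)*157/15 = -1208*(-314/15) = 379312/15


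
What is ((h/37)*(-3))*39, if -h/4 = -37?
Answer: -468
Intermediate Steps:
h = 148 (h = -4*(-37) = 148)
((h/37)*(-3))*39 = ((148/37)*(-3))*39 = ((148*(1/37))*(-3))*39 = (4*(-3))*39 = -12*39 = -468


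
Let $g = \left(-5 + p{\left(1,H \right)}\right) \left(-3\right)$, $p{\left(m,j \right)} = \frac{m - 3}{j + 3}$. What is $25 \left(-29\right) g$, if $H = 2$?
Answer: $-11745$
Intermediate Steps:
$p{\left(m,j \right)} = \frac{-3 + m}{3 + j}$
$g = \frac{81}{5}$ ($g = \left(-5 + \frac{-3 + 1}{3 + 2}\right) \left(-3\right) = \left(-5 + \frac{1}{5} \left(-2\right)\right) \left(-3\right) = \left(-5 - \frac{2}{5}\right) \left(-3\right) = \left(- \frac{27}{5}\right) \left(-3\right) = \frac{81}{5} \approx 16.2$)
$25 \left(-29\right) g = 25 \left(-29\right) \frac{81}{5} = \left(-725\right) \frac{81}{5} = -11745$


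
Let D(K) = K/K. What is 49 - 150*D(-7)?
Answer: -101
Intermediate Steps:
D(K) = 1
49 - 150*D(-7) = 49 - 150*1 = 49 - 150 = -101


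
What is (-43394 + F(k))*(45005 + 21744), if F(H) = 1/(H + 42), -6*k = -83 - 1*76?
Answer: -396821203024/137 ≈ -2.8965e+9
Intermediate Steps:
k = 53/2 (k = -(-83 - 1*76)/6 = -(-83 - 76)/6 = -⅙*(-159) = 53/2 ≈ 26.500)
F(H) = 1/(42 + H)
(-43394 + F(k))*(45005 + 21744) = (-43394 + 1/(42 + 53/2))*(45005 + 21744) = (-43394 + 1/(137/2))*66749 = (-43394 + 2/137)*66749 = -5944976/137*66749 = -396821203024/137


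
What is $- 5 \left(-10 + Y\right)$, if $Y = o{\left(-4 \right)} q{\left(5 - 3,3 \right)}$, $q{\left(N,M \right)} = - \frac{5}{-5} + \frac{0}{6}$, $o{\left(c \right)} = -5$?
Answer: $75$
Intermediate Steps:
$q{\left(N,M \right)} = 1$ ($q{\left(N,M \right)} = \left(-5\right) \left(- \frac{1}{5}\right) + 0 \cdot \frac{1}{6} = 1 + 0 = 1$)
$Y = -5$ ($Y = \left(-5\right) 1 = -5$)
$- 5 \left(-10 + Y\right) = - 5 \left(-10 - 5\right) = \left(-5\right) \left(-15\right) = 75$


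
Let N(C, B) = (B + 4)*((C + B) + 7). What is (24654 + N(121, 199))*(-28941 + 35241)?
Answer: 573520500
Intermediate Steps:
N(C, B) = (4 + B)*(7 + B + C) (N(C, B) = (4 + B)*((B + C) + 7) = (4 + B)*(7 + B + C))
(24654 + N(121, 199))*(-28941 + 35241) = (24654 + (28 + 199² + 4*121 + 11*199 + 199*121))*(-28941 + 35241) = (24654 + (28 + 39601 + 484 + 2189 + 24079))*6300 = (24654 + 66381)*6300 = 91035*6300 = 573520500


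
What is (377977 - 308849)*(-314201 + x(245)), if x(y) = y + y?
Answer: -21686214008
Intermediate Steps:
x(y) = 2*y
(377977 - 308849)*(-314201 + x(245)) = (377977 - 308849)*(-314201 + 2*245) = 69128*(-314201 + 490) = 69128*(-313711) = -21686214008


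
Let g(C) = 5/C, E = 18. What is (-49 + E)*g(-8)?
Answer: 155/8 ≈ 19.375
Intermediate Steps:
(-49 + E)*g(-8) = (-49 + 18)*(5/(-8)) = -155*(-1)/8 = -31*(-5/8) = 155/8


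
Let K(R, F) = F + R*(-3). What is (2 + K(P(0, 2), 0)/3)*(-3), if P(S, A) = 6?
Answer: 12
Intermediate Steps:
K(R, F) = F - 3*R
(2 + K(P(0, 2), 0)/3)*(-3) = (2 + (0 - 3*6)/3)*(-3) = (2 + (0 - 18)*(1/3))*(-3) = (2 - 18*1/3)*(-3) = (2 - 6)*(-3) = -4*(-3) = 12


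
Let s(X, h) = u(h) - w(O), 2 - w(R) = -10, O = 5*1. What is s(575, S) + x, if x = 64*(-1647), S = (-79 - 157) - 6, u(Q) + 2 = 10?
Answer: -105412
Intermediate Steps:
u(Q) = 8 (u(Q) = -2 + 10 = 8)
O = 5
w(R) = 12 (w(R) = 2 - 1*(-10) = 2 + 10 = 12)
S = -242 (S = -236 - 6 = -242)
s(X, h) = -4 (s(X, h) = 8 - 1*12 = 8 - 12 = -4)
x = -105408
s(575, S) + x = -4 - 105408 = -105412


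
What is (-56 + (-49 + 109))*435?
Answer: 1740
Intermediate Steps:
(-56 + (-49 + 109))*435 = (-56 + 60)*435 = 4*435 = 1740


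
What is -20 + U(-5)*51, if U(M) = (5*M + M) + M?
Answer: -1805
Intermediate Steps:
U(M) = 7*M (U(M) = 6*M + M = 7*M)
-20 + U(-5)*51 = -20 + (7*(-5))*51 = -20 - 35*51 = -20 - 1785 = -1805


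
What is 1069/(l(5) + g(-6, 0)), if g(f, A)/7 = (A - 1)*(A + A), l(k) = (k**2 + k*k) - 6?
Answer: 1069/44 ≈ 24.295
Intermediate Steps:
l(k) = -6 + 2*k**2 (l(k) = (k**2 + k**2) - 6 = 2*k**2 - 6 = -6 + 2*k**2)
g(f, A) = 14*A*(-1 + A) (g(f, A) = 7*((A - 1)*(A + A)) = 7*((-1 + A)*(2*A)) = 7*(2*A*(-1 + A)) = 14*A*(-1 + A))
1069/(l(5) + g(-6, 0)) = 1069/((-6 + 2*5**2) + 14*0*(-1 + 0)) = 1069/((-6 + 2*25) + 14*0*(-1)) = 1069/((-6 + 50) + 0) = 1069/(44 + 0) = 1069/44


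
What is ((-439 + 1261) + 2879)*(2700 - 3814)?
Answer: -4122914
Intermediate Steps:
((-439 + 1261) + 2879)*(2700 - 3814) = (822 + 2879)*(-1114) = 3701*(-1114) = -4122914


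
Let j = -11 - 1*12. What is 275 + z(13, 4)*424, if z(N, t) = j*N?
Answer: -126501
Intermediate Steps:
j = -23 (j = -11 - 12 = -23)
z(N, t) = -23*N
275 + z(13, 4)*424 = 275 - 23*13*424 = 275 - 299*424 = 275 - 126776 = -126501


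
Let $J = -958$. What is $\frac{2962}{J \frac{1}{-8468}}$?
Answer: $\frac{12541108}{479} \approx 26182.0$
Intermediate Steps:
$\frac{2962}{J \frac{1}{-8468}} = \frac{2962}{\left(-958\right) \frac{1}{-8468}} = \frac{2962}{\left(-958\right) \left(- \frac{1}{8468}\right)} = \frac{2962}{\frac{479}{4234}} = 2962 \cdot \frac{4234}{479} = \frac{12541108}{479}$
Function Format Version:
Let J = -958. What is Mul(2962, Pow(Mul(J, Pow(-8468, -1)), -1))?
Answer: Rational(12541108, 479) ≈ 26182.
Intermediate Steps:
Mul(2962, Pow(Mul(J, Pow(-8468, -1)), -1)) = Mul(2962, Pow(Mul(-958, Pow(-8468, -1)), -1)) = Mul(2962, Pow(Mul(-958, Rational(-1, 8468)), -1)) = Mul(2962, Pow(Rational(479, 4234), -1)) = Mul(2962, Rational(4234, 479)) = Rational(12541108, 479)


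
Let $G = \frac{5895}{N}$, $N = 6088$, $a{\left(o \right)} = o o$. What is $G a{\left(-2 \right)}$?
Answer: $\frac{5895}{1522} \approx 3.8732$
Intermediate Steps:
$a{\left(o \right)} = o^{2}$
$G = \frac{5895}{6088} \approx 0.9683$
$G a{\left(-2 \right)} = \frac{5895 \left(-2\right)^{2}}{6088} = \frac{5895}{6088} \cdot 4 = \frac{5895}{1522}$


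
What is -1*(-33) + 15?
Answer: 48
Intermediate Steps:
-1*(-33) + 15 = 33 + 15 = 48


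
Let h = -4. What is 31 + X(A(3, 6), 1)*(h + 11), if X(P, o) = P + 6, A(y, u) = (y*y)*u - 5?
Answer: 416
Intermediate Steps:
A(y, u) = -5 + u*y**2 (A(y, u) = y**2*u - 5 = u*y**2 - 5 = -5 + u*y**2)
X(P, o) = 6 + P
31 + X(A(3, 6), 1)*(h + 11) = 31 + (6 + (-5 + 6*3**2))*(-4 + 11) = 31 + (6 + (-5 + 6*9))*7 = 31 + (6 + (-5 + 54))*7 = 31 + (6 + 49)*7 = 31 + 55*7 = 31 + 385 = 416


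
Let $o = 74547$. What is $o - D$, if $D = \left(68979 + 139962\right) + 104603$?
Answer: $-238997$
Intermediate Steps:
$D = 313544$ ($D = 208941 + 104603 = 313544$)
$o - D = 74547 - 313544 = -238997$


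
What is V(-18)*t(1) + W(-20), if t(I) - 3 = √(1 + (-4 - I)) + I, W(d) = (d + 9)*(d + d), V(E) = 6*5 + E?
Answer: 488 + 24*I ≈ 488.0 + 24.0*I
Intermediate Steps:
V(E) = 30 + E
W(d) = 2*d*(9 + d) (W(d) = (9 + d)*(2*d) = 2*d*(9 + d))
t(I) = 3 + I + √(-3 - I) (t(I) = 3 + (√(1 + (-4 - I)) + I) = 3 + (√(-3 - I) + I) = 3 + (I + √(-3 - I)) = 3 + I + √(-3 - I))
V(-18)*t(1) + W(-20) = (30 - 18)*(3 + 1 + √(-3 - 1*1)) + 2*(-20)*(9 - 20) = 12*(3 + 1 + √(-3 - 1)) + 2*(-20)*(-11) = 12*(3 + 1 + √(-4)) + 440 = 12*(3 + 1 + 2*I) + 440 = 12*(4 + 2*I) + 440 = (48 + 24*I) + 440 = 488 + 24*I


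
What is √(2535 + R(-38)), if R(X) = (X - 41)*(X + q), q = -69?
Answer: 2*√2747 ≈ 104.82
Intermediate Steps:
R(X) = (-69 + X)*(-41 + X) (R(X) = (X - 41)*(X - 69) = (-41 + X)*(-69 + X) = (-69 + X)*(-41 + X))
√(2535 + R(-38)) = √(2535 + (2829 + (-38)² - 110*(-38))) = √(2535 + (2829 + 1444 + 4180)) = √(2535 + 8453) = √10988 = 2*√2747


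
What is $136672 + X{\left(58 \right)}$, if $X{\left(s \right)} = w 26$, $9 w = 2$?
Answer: $\frac{1230100}{9} \approx 1.3668 \cdot 10^{5}$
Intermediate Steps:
$w = \frac{2}{9}$ ($w = \frac{1}{9} \cdot 2 = \frac{2}{9} \approx 0.22222$)
$X{\left(s \right)} = \frac{52}{9}$ ($X{\left(s \right)} = \frac{2}{9} \cdot 26 = \frac{52}{9}$)
$136672 + X{\left(58 \right)} = 136672 + \frac{52}{9} = \frac{1230100}{9}$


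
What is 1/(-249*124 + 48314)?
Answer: 1/17438 ≈ 5.7346e-5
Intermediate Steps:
1/(-249*124 + 48314) = 1/(-30876 + 48314) = 1/17438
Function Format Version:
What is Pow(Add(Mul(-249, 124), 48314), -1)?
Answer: Rational(1, 17438) ≈ 5.7346e-5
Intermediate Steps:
Pow(Add(Mul(-249, 124), 48314), -1) = Pow(Add(-30876, 48314), -1) = Pow(17438, -1) = Rational(1, 17438)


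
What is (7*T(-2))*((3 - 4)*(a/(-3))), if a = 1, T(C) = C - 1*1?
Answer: -7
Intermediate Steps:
T(C) = -1 + C (T(C) = C - 1 = -1 + C)
(7*T(-2))*((3 - 4)*(a/(-3))) = (7*(-1 - 2))*((3 - 4)*(1/(-3))) = (7*(-3))*(-(-1)/3) = -(-21)*(-1)/3 = -21*⅓ = -7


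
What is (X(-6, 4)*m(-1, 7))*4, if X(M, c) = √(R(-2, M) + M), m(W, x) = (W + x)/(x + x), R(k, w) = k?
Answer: 24*I*√2/7 ≈ 4.8487*I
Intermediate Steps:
m(W, x) = (W + x)/(2*x) (m(W, x) = (W + x)/((2*x)) = (W + x)*(1/(2*x)) = (W + x)/(2*x))
X(M, c) = √(-2 + M)
(X(-6, 4)*m(-1, 7))*4 = (√(-2 - 6)*((½)*(-1 + 7)/7))*4 = (√(-8)*((½)*(⅐)*6))*4 = ((2*I*√2)*(3/7))*4 = (6*I*√2/7)*4 = 24*I*√2/7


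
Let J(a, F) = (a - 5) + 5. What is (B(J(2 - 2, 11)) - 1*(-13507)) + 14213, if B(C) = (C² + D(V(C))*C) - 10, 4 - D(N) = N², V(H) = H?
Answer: 27710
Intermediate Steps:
D(N) = 4 - N²
J(a, F) = a (J(a, F) = (-5 + a) + 5 = a)
B(C) = -10 + C² + C*(4 - C²) (B(C) = (C² + (4 - C²)*C) - 10 = (C² + C*(4 - C²)) - 10 = -10 + C² + C*(4 - C²))
(B(J(2 - 2, 11)) - 1*(-13507)) + 14213 = ((-10 + (2 - 2)² - (2 - 2)*(-4 + (2 - 2)²)) - 1*(-13507)) + 14213 = ((-10 + 0² - 1*0*(-4 + 0²)) + 13507) + 14213 = ((-10 + 0 - 1*0*(-4 + 0)) + 13507) + 14213 = ((-10 + 0 - 1*0*(-4)) + 13507) + 14213 = ((-10 + 0 + 0) + 13507) + 14213 = (-10 + 13507) + 14213 = 13497 + 14213 = 27710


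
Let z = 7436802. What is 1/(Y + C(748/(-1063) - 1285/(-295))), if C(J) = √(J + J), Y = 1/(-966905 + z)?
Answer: -405772530149/19176621202227351145 + 125578701571827*√3192420734/19176621202227351145 ≈ 0.37000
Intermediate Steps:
Y = 1/6469897 (Y = 1/(-966905 + 7436802) = 1/6469897 ≈ 1.5456e-7)
C(J) = √2*√J (C(J) = √(2*J) = √2*√J)
1/(Y + C(748/(-1063) - 1285/(-295))) = 1/(1/6469897 + √2*√(748/(-1063) - 1285/(-295))) = 1/(1/6469897 + √2*√(748*(-1/1063) - 1285*(-1/295))) = 1/(1/6469897 + √2*√(-748/1063 + 257/59)) = 1/(1/6469897 + √2*√(229059/62717)) = 1/(1/6469897 + √2*(3*√1596210367/62717)) = 1/(1/6469897 + 3*√3192420734/62717)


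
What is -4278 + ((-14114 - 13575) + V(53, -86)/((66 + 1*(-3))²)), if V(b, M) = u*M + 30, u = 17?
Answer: -126878455/3969 ≈ -31967.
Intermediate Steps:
V(b, M) = 30 + 17*M (V(b, M) = 17*M + 30 = 30 + 17*M)
-4278 + ((-14114 - 13575) + V(53, -86)/((66 + 1*(-3))²)) = -4278 + ((-14114 - 13575) + (30 + 17*(-86))/((66 + 1*(-3))²)) = -4278 + (-27689 + (30 - 1462)/((66 - 3)²)) = -4278 + (-27689 - 1432/(63²)) = -4278 + (-27689 - 1432/3969) = -4278 - 109899073/3969 = -126878455/3969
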